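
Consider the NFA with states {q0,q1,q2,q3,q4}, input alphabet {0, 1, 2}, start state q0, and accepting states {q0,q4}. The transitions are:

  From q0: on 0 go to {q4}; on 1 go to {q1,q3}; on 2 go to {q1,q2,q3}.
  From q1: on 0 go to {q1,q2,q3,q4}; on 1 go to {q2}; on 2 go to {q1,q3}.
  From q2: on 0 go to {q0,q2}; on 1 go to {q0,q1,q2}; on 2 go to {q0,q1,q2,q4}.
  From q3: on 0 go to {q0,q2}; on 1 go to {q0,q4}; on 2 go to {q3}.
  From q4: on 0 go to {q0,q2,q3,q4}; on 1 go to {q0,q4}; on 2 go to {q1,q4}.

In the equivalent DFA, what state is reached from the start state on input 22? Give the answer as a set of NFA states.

Start: {q0}.
δ(q0,2) = {q1,q2,q3}.
Union: {q1,q2,q3}.
After 2: {q1,q2,q3}.
δ(q1,2) = {q1,q3}; δ(q2,2) = {q0,q1,q2,q4}; δ(q3,2) = {q3}.
Union: {q0,q1,q2,q3,q4}.
After 2: {q0,q1,q2,q3,q4}.

{q0,q1,q2,q3,q4}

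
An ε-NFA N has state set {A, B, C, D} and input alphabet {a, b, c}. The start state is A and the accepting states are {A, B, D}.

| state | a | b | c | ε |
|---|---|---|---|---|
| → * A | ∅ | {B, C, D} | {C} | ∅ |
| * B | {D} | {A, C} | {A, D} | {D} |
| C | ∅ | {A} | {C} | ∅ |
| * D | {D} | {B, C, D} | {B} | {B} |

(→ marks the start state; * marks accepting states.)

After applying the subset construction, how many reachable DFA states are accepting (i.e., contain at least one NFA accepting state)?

5

Start state of the DFA: {A} (ε-closure of the NFA start).
{A} --a--> ∅  [new]
{A} --b--> {B, C, D}  [new]
{A} --c--> {C}  [new]
∅ --a--> ∅  [seen]
∅ --b--> ∅  [seen]
∅ --c--> ∅  [seen]
{B, C, D} --a--> {B, D}  [new]
{B, C, D} --b--> {A, B, C, D}  [new]
{B, C, D} --c--> {A, B, C, D}  [seen]
{C} --a--> ∅  [seen]
{C} --b--> {A}  [seen]
{C} --c--> {C}  [seen]
{B, D} --a--> {B, D}  [seen]
{B, D} --b--> {A, B, C, D}  [seen]
{B, D} --c--> {A, B, D}  [new]
{A, B, C, D} --a--> {B, D}  [seen]
{A, B, C, D} --b--> {A, B, C, D}  [seen]
{A, B, C, D} --c--> {A, B, C, D}  [seen]
{A, B, D} --a--> {B, D}  [seen]
{A, B, D} --b--> {A, B, C, D}  [seen]
{A, B, D} --c--> {A, B, C, D}  [seen]
Reachable DFA states: {A}, ∅, {B, C, D}, {C}, {B, D}, {A, B, C, D}, {A, B, D}.
Accepting DFA states (contain an NFA accepting state): {A}, {B, C, D}, {B, D}, {A, B, C, D}, {A, B, D}.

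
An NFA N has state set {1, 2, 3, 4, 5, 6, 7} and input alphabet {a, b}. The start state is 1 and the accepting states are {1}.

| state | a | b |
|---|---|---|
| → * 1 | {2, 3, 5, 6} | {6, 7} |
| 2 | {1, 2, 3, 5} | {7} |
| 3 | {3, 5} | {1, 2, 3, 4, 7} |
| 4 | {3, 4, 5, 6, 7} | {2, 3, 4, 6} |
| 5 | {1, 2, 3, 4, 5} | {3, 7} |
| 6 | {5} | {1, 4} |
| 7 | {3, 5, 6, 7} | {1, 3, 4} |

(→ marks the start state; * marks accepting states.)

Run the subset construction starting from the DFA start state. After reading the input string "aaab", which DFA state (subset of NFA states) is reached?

{1, 2, 3, 4, 6, 7}

Start: {1}.
δ(1,a) = {2, 3, 5, 6}.
Union: {2, 3, 5, 6}.
After a: {2, 3, 5, 6}.
δ(2,a) = {1, 2, 3, 5}; δ(3,a) = {3, 5}; δ(5,a) = {1, 2, 3, 4, 5}; δ(6,a) = {5}.
Union: {1, 2, 3, 4, 5}.
After a: {1, 2, 3, 4, 5}.
δ(1,a) = {2, 3, 5, 6}; δ(2,a) = {1, 2, 3, 5}; δ(3,a) = {3, 5}; δ(4,a) = {3, 4, 5, 6, 7}; δ(5,a) = {1, 2, 3, 4, 5}.
Union: {1, 2, 3, 4, 5, 6, 7}.
After a: {1, 2, 3, 4, 5, 6, 7}.
δ(1,b) = {6, 7}; δ(2,b) = {7}; δ(3,b) = {1, 2, 3, 4, 7}; δ(4,b) = {2, 3, 4, 6}; δ(5,b) = {3, 7}; δ(6,b) = {1, 4}; δ(7,b) = {1, 3, 4}.
Union: {1, 2, 3, 4, 6, 7}.
After b: {1, 2, 3, 4, 6, 7}.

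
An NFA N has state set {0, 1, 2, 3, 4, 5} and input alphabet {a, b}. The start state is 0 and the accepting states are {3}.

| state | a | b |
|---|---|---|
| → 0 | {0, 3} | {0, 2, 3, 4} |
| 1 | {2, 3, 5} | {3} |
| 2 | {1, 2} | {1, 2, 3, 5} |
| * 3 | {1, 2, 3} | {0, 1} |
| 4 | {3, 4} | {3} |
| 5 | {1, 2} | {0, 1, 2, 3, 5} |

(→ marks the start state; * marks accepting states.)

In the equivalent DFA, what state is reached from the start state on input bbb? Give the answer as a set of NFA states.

{0, 1, 2, 3, 4, 5}

Start: {0}.
δ(0,b) = {0, 2, 3, 4}.
Union: {0, 2, 3, 4}.
After b: {0, 2, 3, 4}.
δ(0,b) = {0, 2, 3, 4}; δ(2,b) = {1, 2, 3, 5}; δ(3,b) = {0, 1}; δ(4,b) = {3}.
Union: {0, 1, 2, 3, 4, 5}.
After b: {0, 1, 2, 3, 4, 5}.
δ(0,b) = {0, 2, 3, 4}; δ(1,b) = {3}; δ(2,b) = {1, 2, 3, 5}; δ(3,b) = {0, 1}; δ(4,b) = {3}; δ(5,b) = {0, 1, 2, 3, 5}.
Union: {0, 1, 2, 3, 4, 5}.
After b: {0, 1, 2, 3, 4, 5}.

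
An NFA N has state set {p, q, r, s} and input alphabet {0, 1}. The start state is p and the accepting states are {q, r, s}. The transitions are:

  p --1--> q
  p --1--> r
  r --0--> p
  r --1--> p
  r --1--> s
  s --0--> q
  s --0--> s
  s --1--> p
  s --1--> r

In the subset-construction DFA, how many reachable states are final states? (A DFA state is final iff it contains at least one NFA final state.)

Start state of the DFA: {p}.
{p} --0--> ∅  [new]
{p} --1--> {q, r}  [new]
∅ --0--> ∅  [seen]
∅ --1--> ∅  [seen]
{q, r} --0--> {p}  [seen]
{q, r} --1--> {p, s}  [new]
{p, s} --0--> {q, s}  [new]
{p, s} --1--> {p, q, r}  [new]
{q, s} --0--> {q, s}  [seen]
{q, s} --1--> {p, r}  [new]
{p, q, r} --0--> {p}  [seen]
{p, q, r} --1--> {p, q, r, s}  [new]
{p, r} --0--> {p}  [seen]
{p, r} --1--> {p, q, r, s}  [seen]
{p, q, r, s} --0--> {p, q, s}  [new]
{p, q, r, s} --1--> {p, q, r, s}  [seen]
{p, q, s} --0--> {q, s}  [seen]
{p, q, s} --1--> {p, q, r}  [seen]
Reachable DFA states: {p}, ∅, {q, r}, {p, s}, {q, s}, {p, q, r}, {p, r}, {p, q, r, s}, {p, q, s}.
Accepting DFA states (contain an NFA accepting state): {q, r}, {p, s}, {q, s}, {p, q, r}, {p, r}, {p, q, r, s}, {p, q, s}.

7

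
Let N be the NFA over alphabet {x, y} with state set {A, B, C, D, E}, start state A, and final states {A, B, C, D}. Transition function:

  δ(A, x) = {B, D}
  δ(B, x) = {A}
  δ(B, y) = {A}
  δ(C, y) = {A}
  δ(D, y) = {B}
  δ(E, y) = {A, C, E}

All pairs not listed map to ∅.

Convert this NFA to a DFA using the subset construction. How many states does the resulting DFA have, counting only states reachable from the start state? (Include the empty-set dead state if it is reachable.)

Start state of the DFA: {A}.
{A} --x--> {B, D}  [new]
{A} --y--> ∅  [new]
{B, D} --x--> {A}  [seen]
{B, D} --y--> {A, B}  [new]
∅ --x--> ∅  [seen]
∅ --y--> ∅  [seen]
{A, B} --x--> {A, B, D}  [new]
{A, B} --y--> {A}  [seen]
{A, B, D} --x--> {A, B, D}  [seen]
{A, B, D} --y--> {A, B}  [seen]
Reachable DFA states: {A}, {B, D}, ∅, {A, B}, {A, B, D}.

5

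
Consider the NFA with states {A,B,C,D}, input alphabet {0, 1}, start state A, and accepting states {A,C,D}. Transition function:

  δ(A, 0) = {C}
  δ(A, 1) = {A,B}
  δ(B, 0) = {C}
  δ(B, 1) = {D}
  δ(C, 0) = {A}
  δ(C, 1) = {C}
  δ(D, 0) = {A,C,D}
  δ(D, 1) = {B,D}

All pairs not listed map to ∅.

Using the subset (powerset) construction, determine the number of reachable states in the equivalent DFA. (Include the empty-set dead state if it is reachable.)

6

Start state of the DFA: {A}.
{A} --0--> {C}  [new]
{A} --1--> {A,B}  [new]
{C} --0--> {A}  [seen]
{C} --1--> {C}  [seen]
{A,B} --0--> {C}  [seen]
{A,B} --1--> {A,B,D}  [new]
{A,B,D} --0--> {A,C,D}  [new]
{A,B,D} --1--> {A,B,D}  [seen]
{A,C,D} --0--> {A,C,D}  [seen]
{A,C,D} --1--> {A,B,C,D}  [new]
{A,B,C,D} --0--> {A,C,D}  [seen]
{A,B,C,D} --1--> {A,B,C,D}  [seen]
Reachable DFA states: {A}, {C}, {A,B}, {A,B,D}, {A,C,D}, {A,B,C,D}.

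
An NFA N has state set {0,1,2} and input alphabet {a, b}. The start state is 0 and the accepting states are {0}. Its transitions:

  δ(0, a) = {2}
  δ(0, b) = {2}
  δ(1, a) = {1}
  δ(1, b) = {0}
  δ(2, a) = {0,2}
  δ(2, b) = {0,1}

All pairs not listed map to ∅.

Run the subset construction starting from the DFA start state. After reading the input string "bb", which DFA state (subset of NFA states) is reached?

Start: {0}.
δ(0,b) = {2}.
Union: {2}.
After b: {2}.
δ(2,b) = {0,1}.
Union: {0,1}.
After b: {0,1}.

{0,1}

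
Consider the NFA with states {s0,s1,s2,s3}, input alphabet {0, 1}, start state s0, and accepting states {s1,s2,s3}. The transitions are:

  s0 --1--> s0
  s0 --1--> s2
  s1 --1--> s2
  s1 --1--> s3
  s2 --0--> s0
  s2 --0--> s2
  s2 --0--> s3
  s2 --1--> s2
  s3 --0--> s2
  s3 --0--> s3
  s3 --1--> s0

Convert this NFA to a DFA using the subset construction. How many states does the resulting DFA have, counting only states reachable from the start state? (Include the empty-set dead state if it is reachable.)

Start state of the DFA: {s0}.
{s0} --0--> ∅  [new]
{s0} --1--> {s0,s2}  [new]
∅ --0--> ∅  [seen]
∅ --1--> ∅  [seen]
{s0,s2} --0--> {s0,s2,s3}  [new]
{s0,s2} --1--> {s0,s2}  [seen]
{s0,s2,s3} --0--> {s0,s2,s3}  [seen]
{s0,s2,s3} --1--> {s0,s2}  [seen]
Reachable DFA states: {s0}, ∅, {s0,s2}, {s0,s2,s3}.

4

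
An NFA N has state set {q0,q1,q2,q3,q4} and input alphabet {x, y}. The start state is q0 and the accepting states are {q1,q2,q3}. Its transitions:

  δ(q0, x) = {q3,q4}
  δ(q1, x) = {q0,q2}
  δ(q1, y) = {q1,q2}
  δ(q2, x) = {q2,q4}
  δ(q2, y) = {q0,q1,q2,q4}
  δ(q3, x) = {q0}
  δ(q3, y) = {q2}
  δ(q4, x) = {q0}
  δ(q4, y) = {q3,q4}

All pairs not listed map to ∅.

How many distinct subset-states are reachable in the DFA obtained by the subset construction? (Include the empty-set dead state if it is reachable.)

Start state of the DFA: {q0}.
{q0} --x--> {q3,q4}  [new]
{q0} --y--> ∅  [new]
{q3,q4} --x--> {q0}  [seen]
{q3,q4} --y--> {q2,q3,q4}  [new]
∅ --x--> ∅  [seen]
∅ --y--> ∅  [seen]
{q2,q3,q4} --x--> {q0,q2,q4}  [new]
{q2,q3,q4} --y--> {q0,q1,q2,q3,q4}  [new]
{q0,q2,q4} --x--> {q0,q2,q3,q4}  [new]
{q0,q2,q4} --y--> {q0,q1,q2,q3,q4}  [seen]
{q0,q1,q2,q3,q4} --x--> {q0,q2,q3,q4}  [seen]
{q0,q1,q2,q3,q4} --y--> {q0,q1,q2,q3,q4}  [seen]
{q0,q2,q3,q4} --x--> {q0,q2,q3,q4}  [seen]
{q0,q2,q3,q4} --y--> {q0,q1,q2,q3,q4}  [seen]
Reachable DFA states: {q0}, {q3,q4}, ∅, {q2,q3,q4}, {q0,q2,q4}, {q0,q1,q2,q3,q4}, {q0,q2,q3,q4}.

7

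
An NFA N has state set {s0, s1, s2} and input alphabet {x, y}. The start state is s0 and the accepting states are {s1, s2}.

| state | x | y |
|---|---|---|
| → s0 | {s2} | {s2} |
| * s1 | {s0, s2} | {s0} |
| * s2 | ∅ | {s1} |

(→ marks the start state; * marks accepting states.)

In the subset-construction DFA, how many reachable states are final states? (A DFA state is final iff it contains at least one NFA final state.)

5

Start state of the DFA: {s0}.
{s0} --x--> {s2}  [new]
{s0} --y--> {s2}  [seen]
{s2} --x--> ∅  [new]
{s2} --y--> {s1}  [new]
∅ --x--> ∅  [seen]
∅ --y--> ∅  [seen]
{s1} --x--> {s0, s2}  [new]
{s1} --y--> {s0}  [seen]
{s0, s2} --x--> {s2}  [seen]
{s0, s2} --y--> {s1, s2}  [new]
{s1, s2} --x--> {s0, s2}  [seen]
{s1, s2} --y--> {s0, s1}  [new]
{s0, s1} --x--> {s0, s2}  [seen]
{s0, s1} --y--> {s0, s2}  [seen]
Reachable DFA states: {s0}, {s2}, ∅, {s1}, {s0, s2}, {s1, s2}, {s0, s1}.
Accepting DFA states (contain an NFA accepting state): {s2}, {s1}, {s0, s2}, {s1, s2}, {s0, s1}.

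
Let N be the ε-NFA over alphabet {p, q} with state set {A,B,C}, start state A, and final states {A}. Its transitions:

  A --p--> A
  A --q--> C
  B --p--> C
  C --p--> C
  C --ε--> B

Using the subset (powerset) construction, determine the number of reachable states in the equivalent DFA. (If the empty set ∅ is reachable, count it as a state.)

Start state of the DFA: {A} (ε-closure of the NFA start).
{A} --p--> {A}  [seen]
{A} --q--> {B,C}  [new]
{B,C} --p--> {B,C}  [seen]
{B,C} --q--> ∅  [new]
∅ --p--> ∅  [seen]
∅ --q--> ∅  [seen]
Reachable DFA states: {A}, {B,C}, ∅.

3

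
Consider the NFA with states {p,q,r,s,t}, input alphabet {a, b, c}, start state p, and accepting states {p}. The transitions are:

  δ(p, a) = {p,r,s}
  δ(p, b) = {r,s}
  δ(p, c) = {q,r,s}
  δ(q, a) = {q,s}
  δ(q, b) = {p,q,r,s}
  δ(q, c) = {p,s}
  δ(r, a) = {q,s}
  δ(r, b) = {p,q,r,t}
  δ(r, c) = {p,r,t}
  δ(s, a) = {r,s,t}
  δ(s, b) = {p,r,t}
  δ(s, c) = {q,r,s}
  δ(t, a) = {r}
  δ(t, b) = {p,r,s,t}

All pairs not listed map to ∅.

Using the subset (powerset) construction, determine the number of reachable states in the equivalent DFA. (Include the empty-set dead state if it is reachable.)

8

Start state of the DFA: {p}.
{p} --a--> {p,r,s}  [new]
{p} --b--> {r,s}  [new]
{p} --c--> {q,r,s}  [new]
{p,r,s} --a--> {p,q,r,s,t}  [new]
{p,r,s} --b--> {p,q,r,s,t}  [seen]
{p,r,s} --c--> {p,q,r,s,t}  [seen]
{r,s} --a--> {q,r,s,t}  [new]
{r,s} --b--> {p,q,r,t}  [new]
{r,s} --c--> {p,q,r,s,t}  [seen]
{q,r,s} --a--> {q,r,s,t}  [seen]
{q,r,s} --b--> {p,q,r,s,t}  [seen]
{q,r,s} --c--> {p,q,r,s,t}  [seen]
{p,q,r,s,t} --a--> {p,q,r,s,t}  [seen]
{p,q,r,s,t} --b--> {p,q,r,s,t}  [seen]
{p,q,r,s,t} --c--> {p,q,r,s,t}  [seen]
{q,r,s,t} --a--> {q,r,s,t}  [seen]
{q,r,s,t} --b--> {p,q,r,s,t}  [seen]
{q,r,s,t} --c--> {p,q,r,s,t}  [seen]
{p,q,r,t} --a--> {p,q,r,s}  [new]
{p,q,r,t} --b--> {p,q,r,s,t}  [seen]
{p,q,r,t} --c--> {p,q,r,s,t}  [seen]
{p,q,r,s} --a--> {p,q,r,s,t}  [seen]
{p,q,r,s} --b--> {p,q,r,s,t}  [seen]
{p,q,r,s} --c--> {p,q,r,s,t}  [seen]
Reachable DFA states: {p}, {p,r,s}, {r,s}, {q,r,s}, {p,q,r,s,t}, {q,r,s,t}, {p,q,r,t}, {p,q,r,s}.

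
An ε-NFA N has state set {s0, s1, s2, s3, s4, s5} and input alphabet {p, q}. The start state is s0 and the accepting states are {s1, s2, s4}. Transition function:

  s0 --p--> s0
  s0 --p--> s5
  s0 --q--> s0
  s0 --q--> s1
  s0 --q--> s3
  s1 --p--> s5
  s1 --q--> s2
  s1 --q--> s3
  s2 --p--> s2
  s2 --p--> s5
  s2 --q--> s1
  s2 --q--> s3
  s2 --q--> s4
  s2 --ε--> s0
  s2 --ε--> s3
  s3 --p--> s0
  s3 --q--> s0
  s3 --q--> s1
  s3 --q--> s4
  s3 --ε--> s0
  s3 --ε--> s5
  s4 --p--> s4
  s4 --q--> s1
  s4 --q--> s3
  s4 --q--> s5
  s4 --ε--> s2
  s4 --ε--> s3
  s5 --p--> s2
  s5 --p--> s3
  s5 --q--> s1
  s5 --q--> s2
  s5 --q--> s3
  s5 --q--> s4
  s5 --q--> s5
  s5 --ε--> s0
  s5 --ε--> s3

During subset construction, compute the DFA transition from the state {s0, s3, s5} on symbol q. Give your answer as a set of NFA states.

δ(s0,q) = {s0, s1, s3}; δ(s3,q) = {s0, s1, s4}; δ(s5,q) = {s1, s2, s3, s4, s5}.
Union: {s0, s1, s2, s3, s4, s5}.

{s0, s1, s2, s3, s4, s5}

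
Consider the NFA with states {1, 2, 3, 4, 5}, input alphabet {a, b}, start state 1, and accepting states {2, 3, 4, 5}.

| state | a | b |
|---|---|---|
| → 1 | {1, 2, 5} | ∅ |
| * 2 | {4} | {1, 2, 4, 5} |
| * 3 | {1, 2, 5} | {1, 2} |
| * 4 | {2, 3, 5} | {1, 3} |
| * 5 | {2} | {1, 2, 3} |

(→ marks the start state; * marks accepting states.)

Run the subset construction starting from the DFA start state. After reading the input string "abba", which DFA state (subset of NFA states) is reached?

{1, 2, 3, 4, 5}

Start: {1}.
δ(1,a) = {1, 2, 5}.
Union: {1, 2, 5}.
After a: {1, 2, 5}.
δ(1,b) = ∅; δ(2,b) = {1, 2, 4, 5}; δ(5,b) = {1, 2, 3}.
Union: {1, 2, 3, 4, 5}.
After b: {1, 2, 3, 4, 5}.
δ(1,b) = ∅; δ(2,b) = {1, 2, 4, 5}; δ(3,b) = {1, 2}; δ(4,b) = {1, 3}; δ(5,b) = {1, 2, 3}.
Union: {1, 2, 3, 4, 5}.
After b: {1, 2, 3, 4, 5}.
δ(1,a) = {1, 2, 5}; δ(2,a) = {4}; δ(3,a) = {1, 2, 5}; δ(4,a) = {2, 3, 5}; δ(5,a) = {2}.
Union: {1, 2, 3, 4, 5}.
After a: {1, 2, 3, 4, 5}.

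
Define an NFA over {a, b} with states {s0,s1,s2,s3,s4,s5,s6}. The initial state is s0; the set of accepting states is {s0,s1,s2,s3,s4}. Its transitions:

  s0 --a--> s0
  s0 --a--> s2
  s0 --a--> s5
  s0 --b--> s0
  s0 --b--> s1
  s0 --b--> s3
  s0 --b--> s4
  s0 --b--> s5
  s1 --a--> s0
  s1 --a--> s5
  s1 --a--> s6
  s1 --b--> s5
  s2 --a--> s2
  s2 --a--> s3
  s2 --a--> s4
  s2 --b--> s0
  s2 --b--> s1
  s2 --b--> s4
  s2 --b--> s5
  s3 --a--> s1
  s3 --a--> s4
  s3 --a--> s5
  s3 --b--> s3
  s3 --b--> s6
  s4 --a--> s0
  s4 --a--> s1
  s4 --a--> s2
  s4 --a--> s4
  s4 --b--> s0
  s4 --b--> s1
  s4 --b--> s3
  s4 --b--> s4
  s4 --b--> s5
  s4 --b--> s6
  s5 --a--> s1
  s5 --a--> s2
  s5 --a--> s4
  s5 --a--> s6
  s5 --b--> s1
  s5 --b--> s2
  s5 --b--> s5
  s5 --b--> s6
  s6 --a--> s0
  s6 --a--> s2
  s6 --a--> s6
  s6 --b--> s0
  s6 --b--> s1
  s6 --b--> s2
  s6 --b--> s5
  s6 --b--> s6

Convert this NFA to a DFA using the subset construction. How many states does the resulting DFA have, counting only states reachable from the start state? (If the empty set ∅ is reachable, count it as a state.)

5

Start state of the DFA: {s0}.
{s0} --a--> {s0,s2,s5}  [new]
{s0} --b--> {s0,s1,s3,s4,s5}  [new]
{s0,s2,s5} --a--> {s0,s1,s2,s3,s4,s5,s6}  [new]
{s0,s2,s5} --b--> {s0,s1,s2,s3,s4,s5,s6}  [seen]
{s0,s1,s3,s4,s5} --a--> {s0,s1,s2,s4,s5,s6}  [new]
{s0,s1,s3,s4,s5} --b--> {s0,s1,s2,s3,s4,s5,s6}  [seen]
{s0,s1,s2,s3,s4,s5,s6} --a--> {s0,s1,s2,s3,s4,s5,s6}  [seen]
{s0,s1,s2,s3,s4,s5,s6} --b--> {s0,s1,s2,s3,s4,s5,s6}  [seen]
{s0,s1,s2,s4,s5,s6} --a--> {s0,s1,s2,s3,s4,s5,s6}  [seen]
{s0,s1,s2,s4,s5,s6} --b--> {s0,s1,s2,s3,s4,s5,s6}  [seen]
Reachable DFA states: {s0}, {s0,s2,s5}, {s0,s1,s3,s4,s5}, {s0,s1,s2,s3,s4,s5,s6}, {s0,s1,s2,s4,s5,s6}.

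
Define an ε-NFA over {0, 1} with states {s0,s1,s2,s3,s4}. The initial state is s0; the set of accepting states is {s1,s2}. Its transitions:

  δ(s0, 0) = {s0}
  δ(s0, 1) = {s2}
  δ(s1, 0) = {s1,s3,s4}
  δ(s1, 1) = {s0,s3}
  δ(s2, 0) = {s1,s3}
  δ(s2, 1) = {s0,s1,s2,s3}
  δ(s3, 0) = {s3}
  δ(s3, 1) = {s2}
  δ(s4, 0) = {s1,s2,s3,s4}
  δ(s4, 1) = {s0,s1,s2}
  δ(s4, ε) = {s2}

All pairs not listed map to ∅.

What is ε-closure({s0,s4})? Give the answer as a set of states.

{s0,s2,s4}

Begin with {s0,s4}.
s4 →ε {s2}; add s2.
ε-closure = {s0,s2,s4}.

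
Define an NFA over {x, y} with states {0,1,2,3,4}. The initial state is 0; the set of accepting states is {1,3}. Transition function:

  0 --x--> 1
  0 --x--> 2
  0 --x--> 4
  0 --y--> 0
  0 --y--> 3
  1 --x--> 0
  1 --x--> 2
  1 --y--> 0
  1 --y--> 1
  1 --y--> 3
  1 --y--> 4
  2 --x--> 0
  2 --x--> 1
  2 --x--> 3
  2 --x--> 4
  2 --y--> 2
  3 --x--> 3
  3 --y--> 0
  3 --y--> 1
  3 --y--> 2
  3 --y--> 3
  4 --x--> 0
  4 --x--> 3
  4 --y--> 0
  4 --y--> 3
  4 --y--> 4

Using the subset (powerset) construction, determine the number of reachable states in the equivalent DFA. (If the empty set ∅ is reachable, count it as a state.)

Start state of the DFA: {0}.
{0} --x--> {1,2,4}  [new]
{0} --y--> {0,3}  [new]
{1,2,4} --x--> {0,1,2,3,4}  [new]
{1,2,4} --y--> {0,1,2,3,4}  [seen]
{0,3} --x--> {1,2,3,4}  [new]
{0,3} --y--> {0,1,2,3}  [new]
{0,1,2,3,4} --x--> {0,1,2,3,4}  [seen]
{0,1,2,3,4} --y--> {0,1,2,3,4}  [seen]
{1,2,3,4} --x--> {0,1,2,3,4}  [seen]
{1,2,3,4} --y--> {0,1,2,3,4}  [seen]
{0,1,2,3} --x--> {0,1,2,3,4}  [seen]
{0,1,2,3} --y--> {0,1,2,3,4}  [seen]
Reachable DFA states: {0}, {1,2,4}, {0,3}, {0,1,2,3,4}, {1,2,3,4}, {0,1,2,3}.

6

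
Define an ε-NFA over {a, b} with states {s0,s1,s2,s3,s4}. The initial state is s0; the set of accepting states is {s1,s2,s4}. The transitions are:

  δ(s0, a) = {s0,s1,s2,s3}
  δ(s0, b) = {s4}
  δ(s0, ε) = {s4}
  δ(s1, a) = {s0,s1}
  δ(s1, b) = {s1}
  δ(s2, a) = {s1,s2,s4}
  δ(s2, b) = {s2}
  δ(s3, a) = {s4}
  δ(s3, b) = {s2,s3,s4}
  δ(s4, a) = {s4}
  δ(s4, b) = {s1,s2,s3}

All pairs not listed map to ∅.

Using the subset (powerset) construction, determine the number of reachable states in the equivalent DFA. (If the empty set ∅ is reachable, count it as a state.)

Start state of the DFA: {s0,s4} (ε-closure of the NFA start).
{s0,s4} --a--> {s0,s1,s2,s3,s4}  [new]
{s0,s4} --b--> {s1,s2,s3,s4}  [new]
{s0,s1,s2,s3,s4} --a--> {s0,s1,s2,s3,s4}  [seen]
{s0,s1,s2,s3,s4} --b--> {s1,s2,s3,s4}  [seen]
{s1,s2,s3,s4} --a--> {s0,s1,s2,s4}  [new]
{s1,s2,s3,s4} --b--> {s1,s2,s3,s4}  [seen]
{s0,s1,s2,s4} --a--> {s0,s1,s2,s3,s4}  [seen]
{s0,s1,s2,s4} --b--> {s1,s2,s3,s4}  [seen]
Reachable DFA states: {s0,s4}, {s0,s1,s2,s3,s4}, {s1,s2,s3,s4}, {s0,s1,s2,s4}.

4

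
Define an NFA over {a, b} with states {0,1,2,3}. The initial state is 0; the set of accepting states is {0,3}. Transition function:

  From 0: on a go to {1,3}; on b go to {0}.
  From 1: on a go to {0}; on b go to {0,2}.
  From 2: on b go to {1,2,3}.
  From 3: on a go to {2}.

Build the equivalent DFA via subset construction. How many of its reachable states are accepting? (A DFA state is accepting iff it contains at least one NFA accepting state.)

Start state of the DFA: {0}.
{0} --a--> {1,3}  [new]
{0} --b--> {0}  [seen]
{1,3} --a--> {0,2}  [new]
{1,3} --b--> {0,2}  [seen]
{0,2} --a--> {1,3}  [seen]
{0,2} --b--> {0,1,2,3}  [new]
{0,1,2,3} --a--> {0,1,2,3}  [seen]
{0,1,2,3} --b--> {0,1,2,3}  [seen]
Reachable DFA states: {0}, {1,3}, {0,2}, {0,1,2,3}.
Accepting DFA states (contain an NFA accepting state): {0}, {1,3}, {0,2}, {0,1,2,3}.

4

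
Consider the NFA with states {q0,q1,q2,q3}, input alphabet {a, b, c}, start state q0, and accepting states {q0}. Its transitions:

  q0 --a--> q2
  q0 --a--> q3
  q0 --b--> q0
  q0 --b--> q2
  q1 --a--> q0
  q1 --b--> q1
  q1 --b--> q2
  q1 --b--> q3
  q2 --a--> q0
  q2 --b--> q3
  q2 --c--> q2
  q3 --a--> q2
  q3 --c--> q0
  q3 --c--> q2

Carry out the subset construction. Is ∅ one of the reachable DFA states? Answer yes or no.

yes

Start state of the DFA: {q0}.
{q0} --a--> {q2,q3}  [new]
{q0} --b--> {q0,q2}  [new]
{q0} --c--> ∅  [new]
{q2,q3} --a--> {q0,q2}  [seen]
{q2,q3} --b--> {q3}  [new]
{q2,q3} --c--> {q0,q2}  [seen]
{q0,q2} --a--> {q0,q2,q3}  [new]
{q0,q2} --b--> {q0,q2,q3}  [seen]
{q0,q2} --c--> {q2}  [new]
∅ --a--> ∅  [seen]
∅ --b--> ∅  [seen]
∅ --c--> ∅  [seen]
{q3} --a--> {q2}  [seen]
{q3} --b--> ∅  [seen]
{q3} --c--> {q0,q2}  [seen]
{q0,q2,q3} --a--> {q0,q2,q3}  [seen]
{q0,q2,q3} --b--> {q0,q2,q3}  [seen]
{q0,q2,q3} --c--> {q0,q2}  [seen]
{q2} --a--> {q0}  [seen]
{q2} --b--> {q3}  [seen]
{q2} --c--> {q2}  [seen]
Reachable DFA states: {q0}, {q2,q3}, {q0,q2}, ∅, {q3}, {q0,q2,q3}, {q2}.
∅ is among them.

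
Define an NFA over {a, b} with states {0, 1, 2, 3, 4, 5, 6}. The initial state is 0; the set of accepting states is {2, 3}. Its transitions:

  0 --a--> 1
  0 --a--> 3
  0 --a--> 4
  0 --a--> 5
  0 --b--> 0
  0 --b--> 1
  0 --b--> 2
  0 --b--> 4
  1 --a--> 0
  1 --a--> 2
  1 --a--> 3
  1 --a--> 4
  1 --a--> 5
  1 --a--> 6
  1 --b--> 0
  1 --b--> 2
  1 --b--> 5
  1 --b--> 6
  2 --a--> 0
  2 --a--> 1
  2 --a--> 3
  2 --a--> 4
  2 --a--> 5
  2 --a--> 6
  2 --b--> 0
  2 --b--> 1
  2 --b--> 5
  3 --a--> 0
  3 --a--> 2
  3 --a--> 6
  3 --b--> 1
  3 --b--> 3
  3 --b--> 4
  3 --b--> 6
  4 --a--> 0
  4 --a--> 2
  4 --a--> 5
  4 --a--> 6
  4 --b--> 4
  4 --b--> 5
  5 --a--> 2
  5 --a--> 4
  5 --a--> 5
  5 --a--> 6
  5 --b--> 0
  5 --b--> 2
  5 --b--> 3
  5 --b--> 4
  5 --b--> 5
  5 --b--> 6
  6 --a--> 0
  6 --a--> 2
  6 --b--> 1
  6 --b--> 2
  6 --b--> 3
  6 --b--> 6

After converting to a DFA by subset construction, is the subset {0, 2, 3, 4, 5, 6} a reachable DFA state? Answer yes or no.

yes

Start state of the DFA: {0}.
{0} --a--> {1, 3, 4, 5}  [new]
{0} --b--> {0, 1, 2, 4}  [new]
{1, 3, 4, 5} --a--> {0, 2, 3, 4, 5, 6}  [new]
{1, 3, 4, 5} --b--> {0, 1, 2, 3, 4, 5, 6}  [new]
{0, 1, 2, 4} --a--> {0, 1, 2, 3, 4, 5, 6}  [seen]
{0, 1, 2, 4} --b--> {0, 1, 2, 4, 5, 6}  [new]
{0, 2, 3, 4, 5, 6} --a--> {0, 1, 2, 3, 4, 5, 6}  [seen]
{0, 2, 3, 4, 5, 6} --b--> {0, 1, 2, 3, 4, 5, 6}  [seen]
{0, 1, 2, 3, 4, 5, 6} --a--> {0, 1, 2, 3, 4, 5, 6}  [seen]
{0, 1, 2, 3, 4, 5, 6} --b--> {0, 1, 2, 3, 4, 5, 6}  [seen]
{0, 1, 2, 4, 5, 6} --a--> {0, 1, 2, 3, 4, 5, 6}  [seen]
{0, 1, 2, 4, 5, 6} --b--> {0, 1, 2, 3, 4, 5, 6}  [seen]
Reachable DFA states: {0}, {1, 3, 4, 5}, {0, 1, 2, 4}, {0, 2, 3, 4, 5, 6}, {0, 1, 2, 3, 4, 5, 6}, {0, 1, 2, 4, 5, 6}.
{0, 2, 3, 4, 5, 6} is among them.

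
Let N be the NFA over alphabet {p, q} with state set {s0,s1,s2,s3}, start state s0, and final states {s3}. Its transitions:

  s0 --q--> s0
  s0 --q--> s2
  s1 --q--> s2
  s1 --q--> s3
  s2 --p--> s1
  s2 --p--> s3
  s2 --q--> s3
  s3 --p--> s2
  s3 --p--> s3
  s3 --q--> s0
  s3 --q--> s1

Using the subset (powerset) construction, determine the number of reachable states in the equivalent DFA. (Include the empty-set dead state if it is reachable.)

Start state of the DFA: {s0}.
{s0} --p--> ∅  [new]
{s0} --q--> {s0,s2}  [new]
∅ --p--> ∅  [seen]
∅ --q--> ∅  [seen]
{s0,s2} --p--> {s1,s3}  [new]
{s0,s2} --q--> {s0,s2,s3}  [new]
{s1,s3} --p--> {s2,s3}  [new]
{s1,s3} --q--> {s0,s1,s2,s3}  [new]
{s0,s2,s3} --p--> {s1,s2,s3}  [new]
{s0,s2,s3} --q--> {s0,s1,s2,s3}  [seen]
{s2,s3} --p--> {s1,s2,s3}  [seen]
{s2,s3} --q--> {s0,s1,s3}  [new]
{s0,s1,s2,s3} --p--> {s1,s2,s3}  [seen]
{s0,s1,s2,s3} --q--> {s0,s1,s2,s3}  [seen]
{s1,s2,s3} --p--> {s1,s2,s3}  [seen]
{s1,s2,s3} --q--> {s0,s1,s2,s3}  [seen]
{s0,s1,s3} --p--> {s2,s3}  [seen]
{s0,s1,s3} --q--> {s0,s1,s2,s3}  [seen]
Reachable DFA states: {s0}, ∅, {s0,s2}, {s1,s3}, {s0,s2,s3}, {s2,s3}, {s0,s1,s2,s3}, {s1,s2,s3}, {s0,s1,s3}.

9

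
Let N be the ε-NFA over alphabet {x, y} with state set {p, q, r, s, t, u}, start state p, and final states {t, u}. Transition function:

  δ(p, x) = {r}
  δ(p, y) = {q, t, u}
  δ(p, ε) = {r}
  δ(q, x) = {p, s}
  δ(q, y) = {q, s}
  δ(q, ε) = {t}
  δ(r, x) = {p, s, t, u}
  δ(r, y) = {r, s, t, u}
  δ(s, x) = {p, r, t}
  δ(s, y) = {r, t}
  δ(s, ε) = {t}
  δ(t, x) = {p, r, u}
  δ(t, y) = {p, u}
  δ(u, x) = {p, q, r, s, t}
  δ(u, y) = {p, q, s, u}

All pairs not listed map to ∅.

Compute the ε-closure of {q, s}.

Begin with {q, s}.
q →ε {t}; add t.
ε-closure = {q, s, t}.

{q, s, t}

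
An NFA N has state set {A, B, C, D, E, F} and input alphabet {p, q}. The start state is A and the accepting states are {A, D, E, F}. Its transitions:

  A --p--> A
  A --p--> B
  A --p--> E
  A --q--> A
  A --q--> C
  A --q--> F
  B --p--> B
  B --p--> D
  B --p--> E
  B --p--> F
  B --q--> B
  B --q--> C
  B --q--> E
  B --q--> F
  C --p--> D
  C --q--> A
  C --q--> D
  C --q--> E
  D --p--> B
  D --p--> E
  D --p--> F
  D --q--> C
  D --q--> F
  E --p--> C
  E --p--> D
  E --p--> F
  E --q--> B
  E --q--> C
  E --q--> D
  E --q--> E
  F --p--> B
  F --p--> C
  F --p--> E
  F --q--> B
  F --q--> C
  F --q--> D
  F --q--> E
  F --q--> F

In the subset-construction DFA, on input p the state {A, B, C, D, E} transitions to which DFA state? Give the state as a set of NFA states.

{A, B, C, D, E, F}

δ(A,p) = {A, B, E}; δ(B,p) = {B, D, E, F}; δ(C,p) = {D}; δ(D,p) = {B, E, F}; δ(E,p) = {C, D, F}.
Union: {A, B, C, D, E, F}.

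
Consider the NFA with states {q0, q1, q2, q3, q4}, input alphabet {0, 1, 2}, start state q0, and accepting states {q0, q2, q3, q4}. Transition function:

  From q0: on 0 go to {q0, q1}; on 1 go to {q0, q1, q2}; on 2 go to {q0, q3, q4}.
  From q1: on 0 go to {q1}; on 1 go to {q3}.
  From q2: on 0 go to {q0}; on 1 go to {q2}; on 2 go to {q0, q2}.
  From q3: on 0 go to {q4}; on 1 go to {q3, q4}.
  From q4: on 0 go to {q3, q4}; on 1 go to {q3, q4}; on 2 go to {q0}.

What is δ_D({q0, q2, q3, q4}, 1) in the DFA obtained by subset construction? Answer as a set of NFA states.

{q0, q1, q2, q3, q4}

δ(q0,1) = {q0, q1, q2}; δ(q2,1) = {q2}; δ(q3,1) = {q3, q4}; δ(q4,1) = {q3, q4}.
Union: {q0, q1, q2, q3, q4}.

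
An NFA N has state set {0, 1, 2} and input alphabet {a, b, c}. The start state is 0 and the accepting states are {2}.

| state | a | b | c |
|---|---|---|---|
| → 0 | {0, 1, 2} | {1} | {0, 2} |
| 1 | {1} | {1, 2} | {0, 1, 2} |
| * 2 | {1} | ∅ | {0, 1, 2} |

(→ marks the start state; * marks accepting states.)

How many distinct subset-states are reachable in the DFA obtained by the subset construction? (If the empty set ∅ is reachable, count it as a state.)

Start state of the DFA: {0}.
{0} --a--> {0, 1, 2}  [new]
{0} --b--> {1}  [new]
{0} --c--> {0, 2}  [new]
{0, 1, 2} --a--> {0, 1, 2}  [seen]
{0, 1, 2} --b--> {1, 2}  [new]
{0, 1, 2} --c--> {0, 1, 2}  [seen]
{1} --a--> {1}  [seen]
{1} --b--> {1, 2}  [seen]
{1} --c--> {0, 1, 2}  [seen]
{0, 2} --a--> {0, 1, 2}  [seen]
{0, 2} --b--> {1}  [seen]
{0, 2} --c--> {0, 1, 2}  [seen]
{1, 2} --a--> {1}  [seen]
{1, 2} --b--> {1, 2}  [seen]
{1, 2} --c--> {0, 1, 2}  [seen]
Reachable DFA states: {0}, {0, 1, 2}, {1}, {0, 2}, {1, 2}.

5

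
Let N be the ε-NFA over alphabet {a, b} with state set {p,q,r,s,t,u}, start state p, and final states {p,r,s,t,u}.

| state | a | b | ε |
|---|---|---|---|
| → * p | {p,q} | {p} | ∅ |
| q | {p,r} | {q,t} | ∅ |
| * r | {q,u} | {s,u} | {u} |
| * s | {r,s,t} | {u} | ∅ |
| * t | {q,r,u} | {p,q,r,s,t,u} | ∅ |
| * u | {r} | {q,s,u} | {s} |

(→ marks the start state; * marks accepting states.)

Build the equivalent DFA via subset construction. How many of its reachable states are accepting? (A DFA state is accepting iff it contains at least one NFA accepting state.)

6

Start state of the DFA: {p} (ε-closure of the NFA start).
{p} --a--> {p,q}  [new]
{p} --b--> {p}  [seen]
{p,q} --a--> {p,q,r,s,u}  [new]
{p,q} --b--> {p,q,t}  [new]
{p,q,r,s,u} --a--> {p,q,r,s,t,u}  [new]
{p,q,r,s,u} --b--> {p,q,s,t,u}  [new]
{p,q,t} --a--> {p,q,r,s,u}  [seen]
{p,q,t} --b--> {p,q,r,s,t,u}  [seen]
{p,q,r,s,t,u} --a--> {p,q,r,s,t,u}  [seen]
{p,q,r,s,t,u} --b--> {p,q,r,s,t,u}  [seen]
{p,q,s,t,u} --a--> {p,q,r,s,t,u}  [seen]
{p,q,s,t,u} --b--> {p,q,r,s,t,u}  [seen]
Reachable DFA states: {p}, {p,q}, {p,q,r,s,u}, {p,q,t}, {p,q,r,s,t,u}, {p,q,s,t,u}.
Accepting DFA states (contain an NFA accepting state): {p}, {p,q}, {p,q,r,s,u}, {p,q,t}, {p,q,r,s,t,u}, {p,q,s,t,u}.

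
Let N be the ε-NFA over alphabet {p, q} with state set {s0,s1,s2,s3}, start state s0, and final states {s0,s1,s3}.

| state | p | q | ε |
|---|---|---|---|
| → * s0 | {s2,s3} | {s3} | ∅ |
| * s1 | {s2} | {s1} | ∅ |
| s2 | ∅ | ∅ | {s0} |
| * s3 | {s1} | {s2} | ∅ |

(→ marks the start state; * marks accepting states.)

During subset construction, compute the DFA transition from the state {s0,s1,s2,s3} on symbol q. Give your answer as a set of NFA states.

δ(s0,q) = {s3}; δ(s1,q) = {s1}; δ(s2,q) = ∅; δ(s3,q) = {s2}.
Union: {s1,s2,s3}.
ε-closure gives {s0,s1,s2,s3}.

{s0,s1,s2,s3}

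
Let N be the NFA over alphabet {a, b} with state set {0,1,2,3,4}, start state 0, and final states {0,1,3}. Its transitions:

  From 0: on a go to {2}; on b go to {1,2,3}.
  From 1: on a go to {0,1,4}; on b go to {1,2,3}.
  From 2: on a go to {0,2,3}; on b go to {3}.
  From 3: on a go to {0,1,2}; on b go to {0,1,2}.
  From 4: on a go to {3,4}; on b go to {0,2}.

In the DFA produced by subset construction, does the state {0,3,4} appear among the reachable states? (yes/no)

no

Start state of the DFA: {0}.
{0} --a--> {2}  [new]
{0} --b--> {1,2,3}  [new]
{2} --a--> {0,2,3}  [new]
{2} --b--> {3}  [new]
{1,2,3} --a--> {0,1,2,3,4}  [new]
{1,2,3} --b--> {0,1,2,3}  [new]
{0,2,3} --a--> {0,1,2,3}  [seen]
{0,2,3} --b--> {0,1,2,3}  [seen]
{3} --a--> {0,1,2}  [new]
{3} --b--> {0,1,2}  [seen]
{0,1,2,3,4} --a--> {0,1,2,3,4}  [seen]
{0,1,2,3,4} --b--> {0,1,2,3}  [seen]
{0,1,2,3} --a--> {0,1,2,3,4}  [seen]
{0,1,2,3} --b--> {0,1,2,3}  [seen]
{0,1,2} --a--> {0,1,2,3,4}  [seen]
{0,1,2} --b--> {1,2,3}  [seen]
Reachable DFA states: {0}, {2}, {1,2,3}, {0,2,3}, {3}, {0,1,2,3,4}, {0,1,2,3}, {0,1,2}.
{0,3,4} is not among them.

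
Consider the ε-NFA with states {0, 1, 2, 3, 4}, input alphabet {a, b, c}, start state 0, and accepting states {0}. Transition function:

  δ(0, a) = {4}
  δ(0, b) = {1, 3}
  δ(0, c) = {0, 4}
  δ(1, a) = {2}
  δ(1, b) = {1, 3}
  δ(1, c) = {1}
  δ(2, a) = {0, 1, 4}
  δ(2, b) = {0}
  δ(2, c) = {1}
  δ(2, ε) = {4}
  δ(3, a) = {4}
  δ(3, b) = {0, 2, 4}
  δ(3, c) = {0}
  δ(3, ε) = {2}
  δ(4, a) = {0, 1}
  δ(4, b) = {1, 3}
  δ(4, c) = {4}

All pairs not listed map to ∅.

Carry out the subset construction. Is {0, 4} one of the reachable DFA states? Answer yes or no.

yes

Start state of the DFA: {0} (ε-closure of the NFA start).
{0} --a--> {4}  [new]
{0} --b--> {1, 2, 3, 4}  [new]
{0} --c--> {0, 4}  [new]
{4} --a--> {0, 1}  [new]
{4} --b--> {1, 2, 3, 4}  [seen]
{4} --c--> {4}  [seen]
{1, 2, 3, 4} --a--> {0, 1, 2, 4}  [new]
{1, 2, 3, 4} --b--> {0, 1, 2, 3, 4}  [new]
{1, 2, 3, 4} --c--> {0, 1, 4}  [new]
{0, 4} --a--> {0, 1, 4}  [seen]
{0, 4} --b--> {1, 2, 3, 4}  [seen]
{0, 4} --c--> {0, 4}  [seen]
{0, 1} --a--> {2, 4}  [new]
{0, 1} --b--> {1, 2, 3, 4}  [seen]
{0, 1} --c--> {0, 1, 4}  [seen]
{0, 1, 2, 4} --a--> {0, 1, 2, 4}  [seen]
{0, 1, 2, 4} --b--> {0, 1, 2, 3, 4}  [seen]
{0, 1, 2, 4} --c--> {0, 1, 4}  [seen]
{0, 1, 2, 3, 4} --a--> {0, 1, 2, 4}  [seen]
{0, 1, 2, 3, 4} --b--> {0, 1, 2, 3, 4}  [seen]
{0, 1, 2, 3, 4} --c--> {0, 1, 4}  [seen]
{0, 1, 4} --a--> {0, 1, 2, 4}  [seen]
{0, 1, 4} --b--> {1, 2, 3, 4}  [seen]
{0, 1, 4} --c--> {0, 1, 4}  [seen]
{2, 4} --a--> {0, 1, 4}  [seen]
{2, 4} --b--> {0, 1, 2, 3, 4}  [seen]
{2, 4} --c--> {1, 4}  [new]
{1, 4} --a--> {0, 1, 2, 4}  [seen]
{1, 4} --b--> {1, 2, 3, 4}  [seen]
{1, 4} --c--> {1, 4}  [seen]
Reachable DFA states: {0}, {4}, {1, 2, 3, 4}, {0, 4}, {0, 1}, {0, 1, 2, 4}, {0, 1, 2, 3, 4}, {0, 1, 4}, {2, 4}, {1, 4}.
{0, 4} is among them.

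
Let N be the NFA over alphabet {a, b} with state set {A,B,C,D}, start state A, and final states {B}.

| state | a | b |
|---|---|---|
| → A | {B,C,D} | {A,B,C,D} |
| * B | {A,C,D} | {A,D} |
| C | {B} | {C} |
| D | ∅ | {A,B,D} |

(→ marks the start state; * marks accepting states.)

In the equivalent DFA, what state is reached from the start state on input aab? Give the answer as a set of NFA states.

Start: {A}.
δ(A,a) = {B,C,D}.
Union: {B,C,D}.
After a: {B,C,D}.
δ(B,a) = {A,C,D}; δ(C,a) = {B}; δ(D,a) = ∅.
Union: {A,B,C,D}.
After a: {A,B,C,D}.
δ(A,b) = {A,B,C,D}; δ(B,b) = {A,D}; δ(C,b) = {C}; δ(D,b) = {A,B,D}.
Union: {A,B,C,D}.
After b: {A,B,C,D}.

{A,B,C,D}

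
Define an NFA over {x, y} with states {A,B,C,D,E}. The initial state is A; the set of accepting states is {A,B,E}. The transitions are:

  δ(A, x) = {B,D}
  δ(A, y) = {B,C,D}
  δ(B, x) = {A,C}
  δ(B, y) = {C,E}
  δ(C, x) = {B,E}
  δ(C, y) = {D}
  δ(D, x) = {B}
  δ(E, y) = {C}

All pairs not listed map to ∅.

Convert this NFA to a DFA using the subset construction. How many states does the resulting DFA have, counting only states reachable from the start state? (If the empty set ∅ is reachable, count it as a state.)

16

Start state of the DFA: {A}.
{A} --x--> {B,D}  [new]
{A} --y--> {B,C,D}  [new]
{B,D} --x--> {A,B,C}  [new]
{B,D} --y--> {C,E}  [new]
{B,C,D} --x--> {A,B,C,E}  [new]
{B,C,D} --y--> {C,D,E}  [new]
{A,B,C} --x--> {A,B,C,D,E}  [new]
{A,B,C} --y--> {B,C,D,E}  [new]
{C,E} --x--> {B,E}  [new]
{C,E} --y--> {C,D}  [new]
{A,B,C,E} --x--> {A,B,C,D,E}  [seen]
{A,B,C,E} --y--> {B,C,D,E}  [seen]
{C,D,E} --x--> {B,E}  [seen]
{C,D,E} --y--> {C,D}  [seen]
{A,B,C,D,E} --x--> {A,B,C,D,E}  [seen]
{A,B,C,D,E} --y--> {B,C,D,E}  [seen]
{B,C,D,E} --x--> {A,B,C,E}  [seen]
{B,C,D,E} --y--> {C,D,E}  [seen]
{B,E} --x--> {A,C}  [new]
{B,E} --y--> {C,E}  [seen]
{C,D} --x--> {B,E}  [seen]
{C,D} --y--> {D}  [new]
{A,C} --x--> {B,D,E}  [new]
{A,C} --y--> {B,C,D}  [seen]
{D} --x--> {B}  [new]
{D} --y--> ∅  [new]
{B,D,E} --x--> {A,B,C}  [seen]
{B,D,E} --y--> {C,E}  [seen]
{B} --x--> {A,C}  [seen]
{B} --y--> {C,E}  [seen]
∅ --x--> ∅  [seen]
∅ --y--> ∅  [seen]
Reachable DFA states: {A}, {B,D}, {B,C,D}, {A,B,C}, {C,E}, {A,B,C,E}, {C,D,E}, {A,B,C,D,E}, {B,C,D,E}, {B,E}, {C,D}, {A,C}, {D}, {B,D,E}, {B}, ∅.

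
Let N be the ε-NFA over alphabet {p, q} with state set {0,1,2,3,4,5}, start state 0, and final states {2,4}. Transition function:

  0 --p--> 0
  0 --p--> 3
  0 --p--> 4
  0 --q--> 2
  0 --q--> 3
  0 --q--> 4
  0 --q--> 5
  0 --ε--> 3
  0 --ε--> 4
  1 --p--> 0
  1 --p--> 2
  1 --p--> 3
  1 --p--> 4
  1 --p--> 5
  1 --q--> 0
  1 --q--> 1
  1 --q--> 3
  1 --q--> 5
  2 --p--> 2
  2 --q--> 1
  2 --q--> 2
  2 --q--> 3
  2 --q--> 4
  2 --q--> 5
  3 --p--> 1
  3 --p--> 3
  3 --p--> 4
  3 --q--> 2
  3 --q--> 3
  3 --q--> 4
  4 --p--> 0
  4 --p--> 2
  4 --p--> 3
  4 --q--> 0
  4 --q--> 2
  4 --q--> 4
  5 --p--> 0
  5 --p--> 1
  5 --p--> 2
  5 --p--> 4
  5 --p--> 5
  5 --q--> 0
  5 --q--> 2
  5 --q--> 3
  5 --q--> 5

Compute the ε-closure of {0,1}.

Begin with {0,1}.
0 →ε {3,4}; add 3, 4.
ε-closure = {0,1,3,4}.

{0,1,3,4}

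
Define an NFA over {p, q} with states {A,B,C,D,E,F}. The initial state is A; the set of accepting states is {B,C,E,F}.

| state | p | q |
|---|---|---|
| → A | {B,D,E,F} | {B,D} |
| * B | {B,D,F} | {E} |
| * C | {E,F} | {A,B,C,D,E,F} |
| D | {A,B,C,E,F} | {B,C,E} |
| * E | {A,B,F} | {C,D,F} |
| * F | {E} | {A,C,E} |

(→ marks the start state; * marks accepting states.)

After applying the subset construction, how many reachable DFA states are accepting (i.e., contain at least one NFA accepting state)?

5

Start state of the DFA: {A}.
{A} --p--> {B,D,E,F}  [new]
{A} --q--> {B,D}  [new]
{B,D,E,F} --p--> {A,B,C,D,E,F}  [new]
{B,D,E,F} --q--> {A,B,C,D,E,F}  [seen]
{B,D} --p--> {A,B,C,D,E,F}  [seen]
{B,D} --q--> {B,C,E}  [new]
{A,B,C,D,E,F} --p--> {A,B,C,D,E,F}  [seen]
{A,B,C,D,E,F} --q--> {A,B,C,D,E,F}  [seen]
{B,C,E} --p--> {A,B,D,E,F}  [new]
{B,C,E} --q--> {A,B,C,D,E,F}  [seen]
{A,B,D,E,F} --p--> {A,B,C,D,E,F}  [seen]
{A,B,D,E,F} --q--> {A,B,C,D,E,F}  [seen]
Reachable DFA states: {A}, {B,D,E,F}, {B,D}, {A,B,C,D,E,F}, {B,C,E}, {A,B,D,E,F}.
Accepting DFA states (contain an NFA accepting state): {B,D,E,F}, {B,D}, {A,B,C,D,E,F}, {B,C,E}, {A,B,D,E,F}.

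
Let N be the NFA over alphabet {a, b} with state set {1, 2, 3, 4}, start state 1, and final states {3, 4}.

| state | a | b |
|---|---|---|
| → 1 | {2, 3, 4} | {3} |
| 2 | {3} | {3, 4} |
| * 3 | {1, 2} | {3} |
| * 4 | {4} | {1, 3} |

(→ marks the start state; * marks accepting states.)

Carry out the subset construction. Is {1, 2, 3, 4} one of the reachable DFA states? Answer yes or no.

yes

Start state of the DFA: {1}.
{1} --a--> {2, 3, 4}  [new]
{1} --b--> {3}  [new]
{2, 3, 4} --a--> {1, 2, 3, 4}  [new]
{2, 3, 4} --b--> {1, 3, 4}  [new]
{3} --a--> {1, 2}  [new]
{3} --b--> {3}  [seen]
{1, 2, 3, 4} --a--> {1, 2, 3, 4}  [seen]
{1, 2, 3, 4} --b--> {1, 3, 4}  [seen]
{1, 3, 4} --a--> {1, 2, 3, 4}  [seen]
{1, 3, 4} --b--> {1, 3}  [new]
{1, 2} --a--> {2, 3, 4}  [seen]
{1, 2} --b--> {3, 4}  [new]
{1, 3} --a--> {1, 2, 3, 4}  [seen]
{1, 3} --b--> {3}  [seen]
{3, 4} --a--> {1, 2, 4}  [new]
{3, 4} --b--> {1, 3}  [seen]
{1, 2, 4} --a--> {2, 3, 4}  [seen]
{1, 2, 4} --b--> {1, 3, 4}  [seen]
Reachable DFA states: {1}, {2, 3, 4}, {3}, {1, 2, 3, 4}, {1, 3, 4}, {1, 2}, {1, 3}, {3, 4}, {1, 2, 4}.
{1, 2, 3, 4} is among them.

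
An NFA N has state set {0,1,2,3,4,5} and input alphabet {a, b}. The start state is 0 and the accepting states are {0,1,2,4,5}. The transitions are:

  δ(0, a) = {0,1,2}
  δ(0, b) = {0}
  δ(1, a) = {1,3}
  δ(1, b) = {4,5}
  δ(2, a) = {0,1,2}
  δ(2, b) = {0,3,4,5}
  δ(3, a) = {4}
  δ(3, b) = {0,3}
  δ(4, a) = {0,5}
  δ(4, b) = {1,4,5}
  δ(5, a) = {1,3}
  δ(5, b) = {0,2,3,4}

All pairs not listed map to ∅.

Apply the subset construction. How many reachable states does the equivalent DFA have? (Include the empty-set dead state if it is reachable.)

Start state of the DFA: {0}.
{0} --a--> {0,1,2}  [new]
{0} --b--> {0}  [seen]
{0,1,2} --a--> {0,1,2,3}  [new]
{0,1,2} --b--> {0,3,4,5}  [new]
{0,1,2,3} --a--> {0,1,2,3,4}  [new]
{0,1,2,3} --b--> {0,3,4,5}  [seen]
{0,3,4,5} --a--> {0,1,2,3,4,5}  [new]
{0,3,4,5} --b--> {0,1,2,3,4,5}  [seen]
{0,1,2,3,4} --a--> {0,1,2,3,4,5}  [seen]
{0,1,2,3,4} --b--> {0,1,3,4,5}  [new]
{0,1,2,3,4,5} --a--> {0,1,2,3,4,5}  [seen]
{0,1,2,3,4,5} --b--> {0,1,2,3,4,5}  [seen]
{0,1,3,4,5} --a--> {0,1,2,3,4,5}  [seen]
{0,1,3,4,5} --b--> {0,1,2,3,4,5}  [seen]
Reachable DFA states: {0}, {0,1,2}, {0,1,2,3}, {0,3,4,5}, {0,1,2,3,4}, {0,1,2,3,4,5}, {0,1,3,4,5}.

7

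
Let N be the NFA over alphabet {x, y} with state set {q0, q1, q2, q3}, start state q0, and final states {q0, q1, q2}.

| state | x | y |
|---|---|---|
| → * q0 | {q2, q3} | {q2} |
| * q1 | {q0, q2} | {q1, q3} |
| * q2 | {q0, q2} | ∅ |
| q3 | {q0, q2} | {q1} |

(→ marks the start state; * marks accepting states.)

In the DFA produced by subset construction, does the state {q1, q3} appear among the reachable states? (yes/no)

Start state of the DFA: {q0}.
{q0} --x--> {q2, q3}  [new]
{q0} --y--> {q2}  [new]
{q2, q3} --x--> {q0, q2}  [new]
{q2, q3} --y--> {q1}  [new]
{q2} --x--> {q0, q2}  [seen]
{q2} --y--> ∅  [new]
{q0, q2} --x--> {q0, q2, q3}  [new]
{q0, q2} --y--> {q2}  [seen]
{q1} --x--> {q0, q2}  [seen]
{q1} --y--> {q1, q3}  [new]
∅ --x--> ∅  [seen]
∅ --y--> ∅  [seen]
{q0, q2, q3} --x--> {q0, q2, q3}  [seen]
{q0, q2, q3} --y--> {q1, q2}  [new]
{q1, q3} --x--> {q0, q2}  [seen]
{q1, q3} --y--> {q1, q3}  [seen]
{q1, q2} --x--> {q0, q2}  [seen]
{q1, q2} --y--> {q1, q3}  [seen]
Reachable DFA states: {q0}, {q2, q3}, {q2}, {q0, q2}, {q1}, ∅, {q0, q2, q3}, {q1, q3}, {q1, q2}.
{q1, q3} is among them.

yes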